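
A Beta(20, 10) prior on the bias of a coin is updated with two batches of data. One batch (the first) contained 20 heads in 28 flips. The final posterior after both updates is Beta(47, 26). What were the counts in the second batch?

Because Beta–binomial updating is additive in the counts, the combined data contributed (α_post−α_prior, β_post−β_prior) successes and failures.
Total across both batches: 47−20=27 heads, 26−10=16 tails.
Subtract the first batch: 27−20=7 heads and 16−8=8 tails.

7 heads and 8 tails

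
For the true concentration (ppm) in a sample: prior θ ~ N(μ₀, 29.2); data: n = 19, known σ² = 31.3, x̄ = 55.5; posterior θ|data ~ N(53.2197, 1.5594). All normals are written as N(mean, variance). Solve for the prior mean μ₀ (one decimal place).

μ₀ = 12.8

With known observation variance, the Normal–Normal posterior has precision τ_n = τ₀ + n/σ² and mean μ_n = (τ₀μ₀ + (n/σ²)x̄)/τ_n.
Here τ₀ = 1/29.2 = 0.034247 and τ_data = 19/31.3 = 0.607029, so τ_n = 0.641276.
Rearranging for μ₀: μ₀ = (μ_n·τ_n − τ_data·x̄)/τ₀ = (53.2197·0.641276 − 0.607029·55.5) / 0.034247 = 0.438407/0.034247 ≈ 12.8.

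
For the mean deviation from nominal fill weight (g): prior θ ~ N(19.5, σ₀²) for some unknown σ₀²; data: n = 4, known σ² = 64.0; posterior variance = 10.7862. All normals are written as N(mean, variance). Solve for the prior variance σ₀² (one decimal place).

σ₀² = 33.1

Posterior precision equals prior precision plus data precision: 1/σ_n² = 1/σ₀² + n/σ².
So 1/σ₀² = 1/10.7862 − 4/64.0 = 0.092711 − 0.062500 = 0.030211.
Hence σ₀² = 1/0.030211 ≈ 33.1.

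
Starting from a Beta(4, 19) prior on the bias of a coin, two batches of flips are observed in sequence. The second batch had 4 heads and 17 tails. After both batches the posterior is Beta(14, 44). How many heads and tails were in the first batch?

6 heads and 8 tails

Because Beta–binomial updating is additive in the counts, the combined data contributed (α_post−α_prior, β_post−β_prior) successes and failures.
Total across both batches: 14−4=10 heads, 44−19=25 tails.
Subtract the second batch: 10−4=6 heads and 25−17=8 tails.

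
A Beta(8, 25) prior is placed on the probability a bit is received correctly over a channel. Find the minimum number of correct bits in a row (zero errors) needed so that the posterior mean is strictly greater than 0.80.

After k correct bits and 0 errors the posterior is Beta(8+k, 25), with mean (8+k)/(8+25+k).
Set (8+k)/(33+k) > 0.80 and solve: k > (0.80·33 − 8)/(1 − 0.80) = 92.000.
The smallest integer exceeding 92.000 is 93.

k = 93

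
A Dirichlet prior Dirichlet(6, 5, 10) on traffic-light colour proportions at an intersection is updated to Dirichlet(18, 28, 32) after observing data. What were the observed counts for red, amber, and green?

counts (12, 23, 22)

For a Dirichlet(α) prior with multinomial counts c, the posterior is Dirichlet(α + c) componentwise.
Counts are posterior − prior componentwise: 18−6=12, 28−5=23, 32−10=22.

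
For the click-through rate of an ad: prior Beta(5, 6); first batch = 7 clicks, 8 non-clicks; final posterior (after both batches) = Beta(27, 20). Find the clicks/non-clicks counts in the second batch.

15 clicks and 6 non-clicks

Because Beta–binomial updating is additive in the counts, the combined data contributed (α_post−α_prior, β_post−β_prior) successes and failures.
Total across both batches: 27−5=22 clicks, 20−6=14 non-clicks.
Subtract the first batch: 22−7=15 clicks and 14−8=6 non-clicks.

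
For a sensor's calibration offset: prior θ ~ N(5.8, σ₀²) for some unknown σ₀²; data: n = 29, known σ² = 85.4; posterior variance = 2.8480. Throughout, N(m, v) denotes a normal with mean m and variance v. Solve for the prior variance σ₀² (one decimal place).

Posterior precision equals prior precision plus data precision: 1/σ_n² = 1/σ₀² + n/σ².
So 1/σ₀² = 1/2.8480 − 29/85.4 = 0.351124 − 0.339578 = 0.011546.
Hence σ₀² = 1/0.011546 ≈ 86.6.

σ₀² = 86.6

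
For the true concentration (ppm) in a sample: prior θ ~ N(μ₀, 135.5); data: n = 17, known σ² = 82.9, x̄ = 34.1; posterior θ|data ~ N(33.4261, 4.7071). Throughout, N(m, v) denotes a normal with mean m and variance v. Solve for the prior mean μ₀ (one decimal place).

With known observation variance, the Normal–Normal posterior has precision τ_n = τ₀ + n/σ² and mean μ_n = (τ₀μ₀ + (n/σ²)x̄)/τ_n.
Here τ₀ = 1/135.5 = 0.007380 and τ_data = 17/82.9 = 0.205066, so τ_n = 0.212446.
Rearranging for μ₀: μ₀ = (μ_n·τ_n − τ_data·x̄)/τ₀ = (33.4261·0.212446 − 0.205066·34.1) / 0.007380 = 0.108491/0.007380 ≈ 14.7.

μ₀ = 14.7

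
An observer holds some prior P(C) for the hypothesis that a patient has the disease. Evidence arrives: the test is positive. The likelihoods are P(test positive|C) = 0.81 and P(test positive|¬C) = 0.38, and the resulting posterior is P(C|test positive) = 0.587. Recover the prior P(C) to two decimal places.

Bayes' rule in odds form gives O(C|E) = O(C)·[P(E|C)/P(E|¬C)], hence O(C) = O(C|E)/LR.
Posterior odds = 0.587/(1−0.587) = 1.4213. LR = 0.81/0.38 = 2.1316.
Prior odds = 1.4213/2.1316 = 0.6668, so P(C) = 0.6668/(1+0.6668) ≈ 0.40.

P(C) = 0.40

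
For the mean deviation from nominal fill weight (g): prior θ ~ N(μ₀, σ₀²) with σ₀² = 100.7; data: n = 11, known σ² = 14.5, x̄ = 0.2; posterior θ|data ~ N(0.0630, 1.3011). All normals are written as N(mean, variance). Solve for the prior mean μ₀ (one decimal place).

The posterior mean is a precision-weighted average: μ_n = (τ₀μ₀ + τ_data·x̄)/(τ₀+τ_data), with τ₀=1/σ₀² and τ_data=n/σ².
Here τ₀ = 1/100.7 = 0.009930 and τ_data = 11/14.5 = 0.758621, so τ_n = 0.768551.
Rearranging for μ₀: μ₀ = (μ_n·τ_n − τ_data·x̄)/τ₀ = (0.0630·0.768551 − 0.758621·0.2) / 0.009930 = -0.103305/0.009930 ≈ -10.4.

μ₀ = -10.4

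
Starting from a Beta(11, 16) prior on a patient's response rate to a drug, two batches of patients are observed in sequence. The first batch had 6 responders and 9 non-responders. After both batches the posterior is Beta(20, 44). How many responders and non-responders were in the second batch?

Sequential conjugate updates are equivalent to a single update on the pooled data, so total successes = posterior α − prior α and total failures = posterior β − prior β.
Total across both batches: 20−11=9 responders, 44−16=28 non-responders.
Subtract the first batch: 9−6=3 responders and 28−9=19 non-responders.

3 responders and 19 non-responders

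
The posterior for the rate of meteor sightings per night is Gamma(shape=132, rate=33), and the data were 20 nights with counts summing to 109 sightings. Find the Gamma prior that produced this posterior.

Gamma(shape=23, rate=13)

Gamma–Poisson conjugacy: posterior shape = α + Σxᵢ, posterior rate = β + n.
So α = 132 − 109 = 23 and β = 33 − 20 = 13.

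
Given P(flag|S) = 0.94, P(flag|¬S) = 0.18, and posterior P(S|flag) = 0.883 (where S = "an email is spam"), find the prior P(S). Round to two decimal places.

P(S) = 0.59

Bayes' rule in odds form gives O(S|E) = O(S)·[P(E|S)/P(E|¬S)], hence O(S) = O(S|E)/LR.
Posterior odds = 0.883/(1−0.883) = 7.5470. LR = 0.94/0.18 = 5.2222.
Prior odds = 7.5470/5.2222 = 1.4452, so P(S) = 1.4452/(1+1.4452) ≈ 0.59.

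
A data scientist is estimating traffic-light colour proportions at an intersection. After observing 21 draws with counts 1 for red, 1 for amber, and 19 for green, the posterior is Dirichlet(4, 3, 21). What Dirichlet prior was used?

For a Dirichlet(α) prior with multinomial counts c, the posterior is Dirichlet(α + c) componentwise.
Subtract each count from the matching posterior parameter: 4−1=3, 3−1=2, 21−19=2.

Dirichlet(3, 2, 2)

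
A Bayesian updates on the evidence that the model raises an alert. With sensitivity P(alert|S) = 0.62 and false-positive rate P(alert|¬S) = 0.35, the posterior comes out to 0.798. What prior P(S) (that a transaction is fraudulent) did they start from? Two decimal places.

Bayes' rule in odds form gives O(S|E) = O(S)·[P(E|S)/P(E|¬S)], hence O(S) = O(S|E)/LR.
Posterior odds = 0.798/(1−0.798) = 3.9505. LR = 0.62/0.35 = 1.7714.
Prior odds = 3.9505/1.7714 = 2.2302, so P(S) = 2.2302/(1+2.2302) ≈ 0.69.

P(S) = 0.69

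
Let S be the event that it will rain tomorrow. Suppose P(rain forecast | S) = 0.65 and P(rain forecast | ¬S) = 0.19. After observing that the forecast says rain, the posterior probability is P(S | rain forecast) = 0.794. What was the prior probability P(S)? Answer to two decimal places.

Bayes' rule in odds form gives O(S|E) = O(S)·[P(E|S)/P(E|¬S)], hence O(S) = O(S|E)/LR.
Posterior odds = 0.794/(1−0.794) = 3.8544. LR = 0.65/0.19 = 3.4211.
Prior odds = 3.8544/3.4211 = 1.1267, so P(S) = 1.1267/(1+1.1267) ≈ 0.53.

P(S) = 0.53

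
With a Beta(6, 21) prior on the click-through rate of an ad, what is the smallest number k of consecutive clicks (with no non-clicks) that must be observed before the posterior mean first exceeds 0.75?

k = 58

After k clicks and 0 non-clicks the posterior is Beta(6+k, 21), with mean (6+k)/(6+21+k).
Set (6+k)/(27+k) > 0.75 and solve: k > (0.75·27 − 6)/(1 − 0.75) = 57.000.
The smallest integer exceeding 57.000 is 58, and checking k=58: (64)/(85) = 0.7529 > 0.75.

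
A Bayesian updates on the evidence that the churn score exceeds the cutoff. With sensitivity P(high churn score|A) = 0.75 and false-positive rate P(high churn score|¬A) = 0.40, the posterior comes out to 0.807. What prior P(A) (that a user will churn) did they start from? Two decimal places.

In odds form, posterior odds = prior odds × likelihood ratio, so prior odds = posterior odds ÷ LR.
Posterior odds = 0.807/(1−0.807) = 4.1813. LR = 0.75/0.40 = 1.8750.
Prior odds = 4.1813/1.8750 = 2.2300, so P(A) = 2.2300/(1+2.2300) ≈ 0.69.

P(A) = 0.69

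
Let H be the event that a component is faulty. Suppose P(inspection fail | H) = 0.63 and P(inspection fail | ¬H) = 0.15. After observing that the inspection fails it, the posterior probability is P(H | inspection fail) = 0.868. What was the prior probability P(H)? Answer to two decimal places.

Bayes' rule in odds form gives O(H|E) = O(H)·[P(E|H)/P(E|¬H)], hence O(H) = O(H|E)/LR.
Posterior odds = 0.868/(1−0.868) = 6.5758. LR = 0.63/0.15 = 4.2000.
Prior odds = 6.5758/4.2000 = 1.5657, so P(H) = 1.5657/(1+1.5657) ≈ 0.61.

P(H) = 0.61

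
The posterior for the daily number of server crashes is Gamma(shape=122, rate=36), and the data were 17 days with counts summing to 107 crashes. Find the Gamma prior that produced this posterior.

Gamma(shape=15, rate=19)

A Gamma(α, β) prior (rate parametrization) on a Poisson rate with n observations summing to S gives posterior Gamma(α+S, β+n).
So α = 122 − 107 = 15 and β = 36 − 17 = 19.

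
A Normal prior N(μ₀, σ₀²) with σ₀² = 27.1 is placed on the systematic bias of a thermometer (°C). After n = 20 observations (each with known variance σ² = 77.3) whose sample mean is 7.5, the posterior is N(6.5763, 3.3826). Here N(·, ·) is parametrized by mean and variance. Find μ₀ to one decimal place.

μ₀ = 0.1

The posterior mean is a precision-weighted average: μ_n = (τ₀μ₀ + τ_data·x̄)/(τ₀+τ_data), with τ₀=1/σ₀² and τ_data=n/σ².
Here τ₀ = 1/27.1 = 0.036900 and τ_data = 20/77.3 = 0.258732, so τ_n = 0.295632.
Rearranging for μ₀: μ₀ = (μ_n·τ_n − τ_data·x̄)/τ₀ = (6.5763·0.295632 − 0.258732·7.5) / 0.036900 = 0.003675/0.036900 ≈ 0.1.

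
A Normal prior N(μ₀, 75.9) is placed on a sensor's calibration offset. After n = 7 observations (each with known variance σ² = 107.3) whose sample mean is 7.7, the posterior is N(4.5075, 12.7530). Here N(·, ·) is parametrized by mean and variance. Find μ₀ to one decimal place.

The posterior mean is a precision-weighted average: μ_n = (τ₀μ₀ + τ_data·x̄)/(τ₀+τ_data), with τ₀=1/σ₀² and τ_data=n/σ².
Here τ₀ = 1/75.9 = 0.013175 and τ_data = 7/107.3 = 0.065238, so τ_n = 0.078413.
Rearranging for μ₀: μ₀ = (μ_n·τ_n − τ_data·x̄)/τ₀ = (4.5075·0.078413 − 0.065238·7.7) / 0.013175 = -0.148886/0.013175 ≈ -11.3.

μ₀ = -11.3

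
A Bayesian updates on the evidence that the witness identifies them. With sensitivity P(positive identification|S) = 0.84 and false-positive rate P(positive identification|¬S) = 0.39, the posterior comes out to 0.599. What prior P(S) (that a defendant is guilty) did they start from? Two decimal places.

In odds form, posterior odds = prior odds × likelihood ratio, so prior odds = posterior odds ÷ LR.
Posterior odds = 0.599/(1−0.599) = 1.4938. LR = 0.84/0.39 = 2.1538.
Prior odds = 1.4938/2.1538 = 0.6936, so P(S) = 0.6936/(1+0.6936) ≈ 0.41.

P(S) = 0.41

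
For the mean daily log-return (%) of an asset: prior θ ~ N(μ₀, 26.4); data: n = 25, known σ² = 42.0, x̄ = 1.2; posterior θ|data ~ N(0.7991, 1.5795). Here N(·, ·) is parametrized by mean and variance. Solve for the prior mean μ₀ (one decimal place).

μ₀ = -5.5

With known observation variance, the Normal–Normal posterior has precision τ_n = τ₀ + n/σ² and mean μ_n = (τ₀μ₀ + (n/σ²)x̄)/τ_n.
Here τ₀ = 1/26.4 = 0.037879 and τ_data = 25/42.0 = 0.595238, so τ_n = 0.633117.
Rearranging for μ₀: μ₀ = (μ_n·τ_n − τ_data·x̄)/τ₀ = (0.7991·0.633117 − 0.595238·1.2) / 0.037879 = -0.208362/0.037879 ≈ -5.5.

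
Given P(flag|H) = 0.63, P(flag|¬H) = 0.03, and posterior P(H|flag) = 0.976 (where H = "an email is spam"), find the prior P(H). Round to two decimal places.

Bayes' rule in odds form gives O(H|E) = O(H)·[P(E|H)/P(E|¬H)], hence O(H) = O(H|E)/LR.
Posterior odds = 0.976/(1−0.976) = 40.6667. LR = 0.63/0.03 = 21.0000.
Prior odds = 40.6667/21.0000 = 1.9365, so P(H) = 1.9365/(1+1.9365) ≈ 0.66.

P(H) = 0.66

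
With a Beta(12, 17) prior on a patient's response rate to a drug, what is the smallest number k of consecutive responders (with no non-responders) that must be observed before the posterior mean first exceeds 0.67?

After k responders and 0 non-responders the posterior is Beta(12+k, 17), with mean (12+k)/(12+17+k).
Set (12+k)/(29+k) > 0.67 and solve: k > (0.67·29 − 12)/(1 − 0.67) = 22.515.
The smallest integer exceeding 22.515 is 23.

k = 23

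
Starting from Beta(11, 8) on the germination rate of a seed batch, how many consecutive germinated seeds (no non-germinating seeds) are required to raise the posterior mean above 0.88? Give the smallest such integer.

k = 48

After k germinated seeds and 0 non-germinating seeds the posterior is Beta(11+k, 8), with mean (11+k)/(11+8+k).
Set (11+k)/(19+k) > 0.88 and solve: k > (0.88·19 − 11)/(1 − 0.88) = 47.667.
The smallest integer exceeding 47.667 is 48, and checking k=48: (59)/(67) = 0.8806 > 0.88.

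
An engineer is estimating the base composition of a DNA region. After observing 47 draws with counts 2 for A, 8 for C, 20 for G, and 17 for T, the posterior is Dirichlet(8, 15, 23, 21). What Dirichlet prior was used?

Dirichlet(6, 7, 3, 4)

For a Dirichlet(α) prior with multinomial counts c, the posterior is Dirichlet(α + c) componentwise.
Subtract each count from the matching posterior parameter: 8−2=6, 15−8=7, 23−20=3, 21−17=4.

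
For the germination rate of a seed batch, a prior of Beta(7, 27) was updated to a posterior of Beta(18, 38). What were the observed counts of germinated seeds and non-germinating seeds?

11 germinated seeds and 11 non-germinating seeds

Beta is conjugate to the binomial likelihood: posterior = Beta(a+s, b+f).
Match parameters: s=18−7=11, f=38−27=11.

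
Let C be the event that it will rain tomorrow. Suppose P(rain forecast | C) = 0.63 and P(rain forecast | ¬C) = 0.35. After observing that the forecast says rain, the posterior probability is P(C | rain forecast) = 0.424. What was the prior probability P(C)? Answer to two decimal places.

P(C) = 0.29

Bayes' rule in odds form gives O(C|E) = O(C)·[P(E|C)/P(E|¬C)], hence O(C) = O(C|E)/LR.
Posterior odds = 0.424/(1−0.424) = 0.7361. LR = 0.63/0.35 = 1.8000.
Prior odds = 0.7361/1.8000 = 0.4089, so P(C) = 0.4089/(1+0.4089) ≈ 0.29.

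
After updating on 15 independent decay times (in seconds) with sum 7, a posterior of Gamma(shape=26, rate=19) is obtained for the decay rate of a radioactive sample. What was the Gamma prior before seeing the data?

For an exponential likelihood with a Gamma(α, β) prior on the rate, n observations with total T give posterior Gamma(α+n, β+T).
So α = 26 − 15 = 11 and β = 19 − 7 = 12.

Gamma(shape=11, rate=12)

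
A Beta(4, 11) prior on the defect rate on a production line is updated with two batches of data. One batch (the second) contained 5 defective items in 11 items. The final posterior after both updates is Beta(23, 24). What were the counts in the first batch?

Because Beta–binomial updating is additive in the counts, the combined data contributed (α_post−α_prior, β_post−β_prior) successes and failures.
Total across both batches: 23−4=19 defective items, 24−11=13 good items.
Subtract the second batch: 19−5=14 defective items and 13−6=7 good items.

14 defective items and 7 good items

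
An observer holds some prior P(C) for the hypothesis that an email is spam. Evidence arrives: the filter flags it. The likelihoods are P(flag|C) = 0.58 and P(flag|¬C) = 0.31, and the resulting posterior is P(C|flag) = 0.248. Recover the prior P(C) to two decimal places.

In odds form, posterior odds = prior odds × likelihood ratio, so prior odds = posterior odds ÷ LR.
Posterior odds = 0.248/(1−0.248) = 0.3298. LR = 0.58/0.31 = 1.8710.
Prior odds = 0.3298/1.8710 = 0.1763, so P(C) = 0.1763/(1+0.1763) ≈ 0.15.

P(C) = 0.15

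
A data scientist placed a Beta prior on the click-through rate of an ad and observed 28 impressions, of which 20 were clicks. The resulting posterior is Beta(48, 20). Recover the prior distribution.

Beta(28, 12)

Under Beta–binomial conjugacy the posterior parameters are (α+s, β+f).
So α = 48 − 20 = 28 and β = 20 − 8 = 12.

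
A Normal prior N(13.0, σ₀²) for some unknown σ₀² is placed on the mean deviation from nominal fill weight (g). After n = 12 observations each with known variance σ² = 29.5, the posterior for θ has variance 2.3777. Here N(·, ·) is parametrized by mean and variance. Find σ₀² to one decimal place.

Posterior precision equals prior precision plus data precision: 1/σ_n² = 1/σ₀² + n/σ².
So 1/σ₀² = 1/2.3777 − 12/29.5 = 0.420575 − 0.406780 = 0.013795.
Hence σ₀² = 1/0.013795 ≈ 72.5.

σ₀² = 72.5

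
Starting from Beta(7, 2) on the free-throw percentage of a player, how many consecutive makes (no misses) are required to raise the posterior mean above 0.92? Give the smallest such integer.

k = 17

After k makes and 0 misses the posterior is Beta(7+k, 2), with mean (7+k)/(7+2+k).
Set (7+k)/(9+k) > 0.92 and solve: k > (0.92·9 − 7)/(1 − 0.92) = 16.000.
The smallest integer exceeding 16.000 is 17, and checking k=17: (24)/(26) = 0.9231 > 0.92.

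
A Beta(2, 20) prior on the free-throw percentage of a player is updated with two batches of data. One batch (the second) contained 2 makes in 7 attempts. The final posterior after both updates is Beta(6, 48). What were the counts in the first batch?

Because Beta–binomial updating is additive in the counts, the combined data contributed (α_post−α_prior, β_post−β_prior) successes and failures.
Total across both batches: 6−2=4 makes, 48−20=28 misses.
Subtract the second batch: 4−2=2 makes and 28−5=23 misses.

2 makes and 23 misses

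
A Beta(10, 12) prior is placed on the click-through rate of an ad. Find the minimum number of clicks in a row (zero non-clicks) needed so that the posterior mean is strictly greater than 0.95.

k = 219

After k clicks and 0 non-clicks the posterior is Beta(10+k, 12), with mean (10+k)/(10+12+k).
Set (10+k)/(22+k) > 0.95 and solve: k > (0.95·22 − 10)/(1 − 0.95) = 218.000.
The smallest integer exceeding 218.000 is 219.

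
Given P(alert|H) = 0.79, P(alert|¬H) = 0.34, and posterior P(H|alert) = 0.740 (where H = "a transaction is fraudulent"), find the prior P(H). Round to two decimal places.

P(H) = 0.55

In odds form, posterior odds = prior odds × likelihood ratio, so prior odds = posterior odds ÷ LR.
Posterior odds = 0.740/(1−0.740) = 2.8462. LR = 0.79/0.34 = 2.3235.
Prior odds = 2.8462/2.3235 = 1.2250, so P(H) = 1.2250/(1+1.2250) ≈ 0.55.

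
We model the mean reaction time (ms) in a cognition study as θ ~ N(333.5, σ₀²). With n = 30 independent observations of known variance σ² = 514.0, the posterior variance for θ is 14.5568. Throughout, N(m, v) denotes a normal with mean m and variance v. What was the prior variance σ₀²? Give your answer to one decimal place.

Posterior precision equals prior precision plus data precision: 1/σ_n² = 1/σ₀² + n/σ².
So 1/σ₀² = 1/14.5568 − 30/514.0 = 0.068696 − 0.058366 = 0.010330.
Hence σ₀² = 1/0.010330 ≈ 96.8.

σ₀² = 96.8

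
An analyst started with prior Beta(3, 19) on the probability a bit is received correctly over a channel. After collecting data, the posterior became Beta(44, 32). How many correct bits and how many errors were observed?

41 correct bits and 13 errors

Under Beta–binomial conjugacy the posterior parameters are (α+s, β+f).
Match parameters: s=44−3=41, f=32−19=13.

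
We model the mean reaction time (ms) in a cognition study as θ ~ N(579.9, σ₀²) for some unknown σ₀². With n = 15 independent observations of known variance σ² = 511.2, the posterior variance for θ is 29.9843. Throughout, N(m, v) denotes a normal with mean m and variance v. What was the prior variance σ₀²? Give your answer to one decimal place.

Posterior precision equals prior precision plus data precision: 1/σ_n² = 1/σ₀² + n/σ².
So 1/σ₀² = 1/29.9843 − 15/511.2 = 0.033351 − 0.029343 = 0.004008.
Hence σ₀² = 1/0.004008 ≈ 249.5.

σ₀² = 249.5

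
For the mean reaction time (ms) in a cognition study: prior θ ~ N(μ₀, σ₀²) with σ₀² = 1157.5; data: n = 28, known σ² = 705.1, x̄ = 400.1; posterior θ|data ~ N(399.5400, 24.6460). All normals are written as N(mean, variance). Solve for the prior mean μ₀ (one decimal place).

With known observation variance, the Normal–Normal posterior has precision τ_n = τ₀ + n/σ² and mean μ_n = (τ₀μ₀ + (n/σ²)x̄)/τ_n.
Here τ₀ = 1/1157.5 = 0.000864 and τ_data = 28/705.1 = 0.039711, so τ_n = 0.040575.
Rearranging for μ₀: μ₀ = (μ_n·τ_n − τ_data·x̄)/τ₀ = (399.5400·0.040575 − 0.039711·400.1) / 0.000864 = 0.322964/0.000864 ≈ 373.8.

μ₀ = 373.8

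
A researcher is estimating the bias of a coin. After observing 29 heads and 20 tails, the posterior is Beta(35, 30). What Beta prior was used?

Beta(6, 10)

A Beta(α, β) prior with s successes and f failures in binomial data gives a Beta(α+s, β+f) posterior.
Subtract the data counts: 35−29=6, 30−20=10.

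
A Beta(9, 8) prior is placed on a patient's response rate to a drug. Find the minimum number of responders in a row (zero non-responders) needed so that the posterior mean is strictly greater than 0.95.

k = 144

After k responders and 0 non-responders the posterior is Beta(9+k, 8), with mean (9+k)/(9+8+k).
Set (9+k)/(17+k) > 0.95 and solve: k > (0.95·17 − 9)/(1 − 0.95) = 143.000.
The smallest integer exceeding 143.000 is 144.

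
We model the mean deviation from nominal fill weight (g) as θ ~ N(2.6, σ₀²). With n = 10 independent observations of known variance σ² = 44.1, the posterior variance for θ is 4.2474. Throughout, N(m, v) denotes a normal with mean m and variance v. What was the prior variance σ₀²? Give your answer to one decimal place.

σ₀² = 115.2

Posterior precision equals prior precision plus data precision: 1/σ_n² = 1/σ₀² + n/σ².
So 1/σ₀² = 1/4.2474 − 10/44.1 = 0.235438 − 0.226757 = 0.008681.
Hence σ₀² = 1/0.008681 ≈ 115.2.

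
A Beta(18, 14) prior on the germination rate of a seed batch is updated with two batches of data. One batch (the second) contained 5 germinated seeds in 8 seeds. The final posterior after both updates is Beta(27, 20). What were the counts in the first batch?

4 germinated seeds and 3 non-germinating seeds

Sequential conjugate updates are equivalent to a single update on the pooled data, so total successes = posterior α − prior α and total failures = posterior β − prior β.
Total across both batches: 27−18=9 germinated seeds, 20−14=6 non-germinating seeds.
Subtract the second batch: 9−5=4 germinated seeds and 6−3=3 non-germinating seeds.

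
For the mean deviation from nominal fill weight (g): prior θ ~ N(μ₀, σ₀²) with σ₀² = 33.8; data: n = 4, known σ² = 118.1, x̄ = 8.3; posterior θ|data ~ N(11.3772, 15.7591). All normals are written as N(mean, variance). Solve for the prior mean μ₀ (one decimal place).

The posterior mean is a precision-weighted average: μ_n = (τ₀μ₀ + τ_data·x̄)/(τ₀+τ_data), with τ₀=1/σ₀² and τ_data=n/σ².
Here τ₀ = 1/33.8 = 0.029586 and τ_data = 4/118.1 = 0.033870, so τ_n = 0.063456.
Rearranging for μ₀: μ₀ = (μ_n·τ_n − τ_data·x̄)/τ₀ = (11.3772·0.063456 − 0.033870·8.3) / 0.029586 = 0.440831/0.029586 ≈ 14.9.

μ₀ = 14.9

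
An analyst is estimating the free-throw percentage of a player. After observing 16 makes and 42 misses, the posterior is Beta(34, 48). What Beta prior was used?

Beta(18, 6)

A Beta(a, b) prior with s successes and f failures in binomial data gives a Beta(a+s, b+f) posterior.
Subtract the data counts: 34−16=18, 48−42=6.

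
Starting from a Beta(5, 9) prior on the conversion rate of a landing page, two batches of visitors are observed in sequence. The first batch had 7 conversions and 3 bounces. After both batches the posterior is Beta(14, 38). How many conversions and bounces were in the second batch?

2 conversions and 26 bounces

Sequential conjugate updates are equivalent to a single update on the pooled data, so total successes = posterior α − prior α and total failures = posterior β − prior β.
Total across both batches: 14−5=9 conversions, 38−9=29 bounces.
Subtract the first batch: 9−7=2 conversions and 29−3=26 bounces.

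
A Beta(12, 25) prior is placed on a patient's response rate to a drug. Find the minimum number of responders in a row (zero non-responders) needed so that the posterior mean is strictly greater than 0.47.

After k responders and 0 non-responders the posterior is Beta(12+k, 25), with mean (12+k)/(12+25+k).
Set (12+k)/(37+k) > 0.47 and solve: k > (0.47·37 − 12)/(1 − 0.47) = 10.170.
The smallest integer exceeding 10.170 is 11.

k = 11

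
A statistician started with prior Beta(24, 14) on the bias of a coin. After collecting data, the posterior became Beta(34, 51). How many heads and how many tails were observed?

10 heads and 37 tails

Under Beta–binomial conjugacy the posterior parameters are (α+s, β+f).
So s = 34 − 24 = 10 and f = 51 − 14 = 37.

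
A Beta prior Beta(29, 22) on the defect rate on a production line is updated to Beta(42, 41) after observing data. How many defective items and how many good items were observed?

13 defective items and 19 good items

A Beta(α, β) prior with s successes and f failures in binomial data gives a Beta(α+s, β+f) posterior.
So s = 42 − 29 = 13 and f = 41 − 22 = 19.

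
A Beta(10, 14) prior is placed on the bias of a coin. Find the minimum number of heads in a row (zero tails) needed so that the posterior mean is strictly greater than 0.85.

After k heads and 0 tails the posterior is Beta(10+k, 14), with mean (10+k)/(10+14+k).
Set (10+k)/(24+k) > 0.85 and solve: k > (0.85·24 − 10)/(1 − 0.85) = 69.333.
The smallest integer exceeding 69.333 is 70, and checking k=70: (80)/(94) = 0.8511 > 0.85.

k = 70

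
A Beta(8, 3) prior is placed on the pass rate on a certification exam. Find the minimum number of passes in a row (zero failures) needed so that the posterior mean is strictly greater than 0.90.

k = 20

After k passes and 0 failures the posterior is Beta(8+k, 3), with mean (8+k)/(8+3+k).
Set (8+k)/(11+k) > 0.90 and solve: k > (0.90·11 − 8)/(1 − 0.90) = 19.000.
The smallest integer exceeding 19.000 is 20, and checking k=20: (28)/(31) = 0.9032 > 0.90.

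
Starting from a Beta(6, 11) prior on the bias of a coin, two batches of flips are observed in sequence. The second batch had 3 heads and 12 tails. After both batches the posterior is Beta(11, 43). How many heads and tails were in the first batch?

Because Beta–binomial updating is additive in the counts, the combined data contributed (α_post−α_prior, β_post−β_prior) successes and failures.
Total across both batches: 11−6=5 heads, 43−11=32 tails.
Subtract the second batch: 5−3=2 heads and 32−12=20 tails.

2 heads and 20 tails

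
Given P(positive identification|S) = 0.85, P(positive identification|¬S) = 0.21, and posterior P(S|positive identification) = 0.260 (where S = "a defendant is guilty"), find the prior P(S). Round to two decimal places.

P(S) = 0.08

In odds form, posterior odds = prior odds × likelihood ratio, so prior odds = posterior odds ÷ LR.
Posterior odds = 0.260/(1−0.260) = 0.3514. LR = 0.85/0.21 = 4.0476.
Prior odds = 0.3514/4.0476 = 0.0868, so P(S) = 0.0868/(1+0.0868) ≈ 0.08.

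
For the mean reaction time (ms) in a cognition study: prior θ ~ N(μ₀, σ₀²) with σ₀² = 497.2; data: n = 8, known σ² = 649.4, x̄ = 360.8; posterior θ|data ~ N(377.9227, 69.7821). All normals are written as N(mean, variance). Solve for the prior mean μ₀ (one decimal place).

μ₀ = 482.8

With known observation variance, the Normal–Normal posterior has precision τ_n = τ₀ + n/σ² and mean μ_n = (τ₀μ₀ + (n/σ²)x̄)/τ_n.
Here τ₀ = 1/497.2 = 0.002011 and τ_data = 8/649.4 = 0.012319, so τ_n = 0.014330.
Rearranging for μ₀: μ₀ = (μ_n·τ_n − τ_data·x̄)/τ₀ = (377.9227·0.014330 − 0.012319·360.8) / 0.002011 = 0.970937/0.002011 ≈ 482.8.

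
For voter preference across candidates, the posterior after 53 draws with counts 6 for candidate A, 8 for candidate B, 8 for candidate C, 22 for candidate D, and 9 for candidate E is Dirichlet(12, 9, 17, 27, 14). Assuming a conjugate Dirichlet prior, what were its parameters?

For a Dirichlet(α) prior with multinomial counts c, the posterior is Dirichlet(α + c) componentwise.
Subtract each count from the matching posterior parameter: 12−6=6, 9−8=1, 17−8=9, 27−22=5, 14−9=5.

Dirichlet(6, 1, 9, 5, 5)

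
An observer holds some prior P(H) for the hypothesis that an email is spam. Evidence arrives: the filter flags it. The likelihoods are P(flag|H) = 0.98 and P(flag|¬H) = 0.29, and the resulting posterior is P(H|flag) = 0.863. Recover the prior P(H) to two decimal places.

P(H) = 0.65

In odds form, posterior odds = prior odds × likelihood ratio, so prior odds = posterior odds ÷ LR.
Posterior odds = 0.863/(1−0.863) = 6.2993. LR = 0.98/0.29 = 3.3793.
Prior odds = 6.2993/3.3793 = 1.8641, so P(H) = 1.8641/(1+1.8641) ≈ 0.65.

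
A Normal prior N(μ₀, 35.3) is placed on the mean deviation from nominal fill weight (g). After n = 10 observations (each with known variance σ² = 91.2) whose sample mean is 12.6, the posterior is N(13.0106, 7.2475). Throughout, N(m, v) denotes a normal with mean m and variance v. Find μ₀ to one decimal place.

μ₀ = 14.6

With known observation variance, the Normal–Normal posterior has precision τ_n = τ₀ + n/σ² and mean μ_n = (τ₀μ₀ + (n/σ²)x̄)/τ_n.
Here τ₀ = 1/35.3 = 0.028329 and τ_data = 10/91.2 = 0.109649, so τ_n = 0.137978.
Rearranging for μ₀: μ₀ = (μ_n·τ_n − τ_data·x̄)/τ₀ = (13.0106·0.137978 − 0.109649·12.6) / 0.028329 = 0.413599/0.028329 ≈ 14.6.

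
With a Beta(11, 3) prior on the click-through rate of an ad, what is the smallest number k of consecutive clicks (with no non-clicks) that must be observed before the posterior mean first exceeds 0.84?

k = 5

After k clicks and 0 non-clicks the posterior is Beta(11+k, 3), with mean (11+k)/(11+3+k).
Set (11+k)/(14+k) > 0.84 and solve: k > (0.84·14 − 11)/(1 − 0.84) = 4.750.
The smallest integer exceeding 4.750 is 5, and checking k=5: (16)/(19) = 0.8421 > 0.84.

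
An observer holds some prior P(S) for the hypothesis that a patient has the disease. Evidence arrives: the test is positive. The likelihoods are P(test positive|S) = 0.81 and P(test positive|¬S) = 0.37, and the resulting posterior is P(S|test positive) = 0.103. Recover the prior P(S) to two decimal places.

In odds form, posterior odds = prior odds × likelihood ratio, so prior odds = posterior odds ÷ LR.
Posterior odds = 0.103/(1−0.103) = 0.1148. LR = 0.81/0.37 = 2.1892.
Prior odds = 0.1148/2.1892 = 0.0524, so P(S) = 0.0524/(1+0.0524) ≈ 0.05.

P(S) = 0.05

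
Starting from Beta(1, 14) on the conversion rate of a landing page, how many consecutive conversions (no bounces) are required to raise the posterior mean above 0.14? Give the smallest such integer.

k = 2

After k conversions and 0 bounces the posterior is Beta(1+k, 14), with mean (1+k)/(1+14+k).
Set (1+k)/(15+k) > 0.14 and solve: k > (0.14·15 − 1)/(1 − 0.14) = 1.279.
The smallest integer exceeding 1.279 is 2.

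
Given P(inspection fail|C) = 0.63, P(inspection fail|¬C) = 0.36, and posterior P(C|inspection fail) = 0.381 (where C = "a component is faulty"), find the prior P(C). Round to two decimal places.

In odds form, posterior odds = prior odds × likelihood ratio, so prior odds = posterior odds ÷ LR.
Posterior odds = 0.381/(1−0.381) = 0.6155. LR = 0.63/0.36 = 1.7500.
Prior odds = 0.6155/1.7500 = 0.3517, so P(C) = 0.3517/(1+0.3517) ≈ 0.26.

P(C) = 0.26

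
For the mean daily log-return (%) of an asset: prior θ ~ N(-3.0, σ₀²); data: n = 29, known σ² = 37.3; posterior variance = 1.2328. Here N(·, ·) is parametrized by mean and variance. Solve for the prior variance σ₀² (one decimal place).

Posterior precision equals prior precision plus data precision: 1/σ_n² = 1/σ₀² + n/σ².
So 1/σ₀² = 1/1.2328 − 29/37.3 = 0.811162 − 0.777480 = 0.033682.
Hence σ₀² = 1/0.033682 ≈ 29.7.

σ₀² = 29.7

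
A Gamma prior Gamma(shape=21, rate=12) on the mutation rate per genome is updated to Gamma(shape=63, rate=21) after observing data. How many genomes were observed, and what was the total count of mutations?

n = 9 genomes with total 42 mutations

A Gamma(α, β) prior (rate parametrization) on a Poisson rate with n observations summing to S gives posterior Gamma(α+S, β+n).
Matching: Σxᵢ = 63 − 21 = 42 and n = 21 − 12 = 9.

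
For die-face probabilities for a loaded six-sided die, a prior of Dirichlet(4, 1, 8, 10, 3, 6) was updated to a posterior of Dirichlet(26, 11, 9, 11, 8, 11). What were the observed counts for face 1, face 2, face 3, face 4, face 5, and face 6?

For a Dirichlet(α) prior with multinomial counts c, the posterior is Dirichlet(α + c) componentwise.
Counts are posterior − prior componentwise: 26−4=22, 11−1=10, 9−8=1, 11−10=1, 8−3=5, 11−6=5.

counts (22, 10, 1, 1, 5, 5)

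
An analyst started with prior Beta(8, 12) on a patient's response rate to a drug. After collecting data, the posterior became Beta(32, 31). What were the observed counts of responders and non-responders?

24 responders and 19 non-responders

Beta is conjugate to the binomial likelihood: posterior = Beta(a+s, b+f).
So s = 32 − 8 = 24 and f = 31 − 12 = 19.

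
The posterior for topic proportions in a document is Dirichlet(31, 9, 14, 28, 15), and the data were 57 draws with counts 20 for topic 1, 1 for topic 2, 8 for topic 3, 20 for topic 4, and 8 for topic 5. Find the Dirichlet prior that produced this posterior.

For a Dirichlet(α) prior with multinomial counts c, the posterior is Dirichlet(α + c) componentwise.
Subtract each count from the matching posterior parameter: 31−20=11, 9−1=8, 14−8=6, 28−20=8, 15−8=7.

Dirichlet(11, 8, 6, 8, 7)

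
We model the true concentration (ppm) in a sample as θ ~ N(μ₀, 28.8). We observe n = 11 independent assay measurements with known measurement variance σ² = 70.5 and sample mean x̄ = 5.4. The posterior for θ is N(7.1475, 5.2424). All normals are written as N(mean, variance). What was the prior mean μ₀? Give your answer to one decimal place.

With known observation variance, the Normal–Normal posterior has precision τ_n = τ₀ + n/σ² and mean μ_n = (τ₀μ₀ + (n/σ²)x̄)/τ_n.
Here τ₀ = 1/28.8 = 0.034722 and τ_data = 11/70.5 = 0.156028, so τ_n = 0.190750.
Rearranging for μ₀: μ₀ = (μ_n·τ_n − τ_data·x̄)/τ₀ = (7.1475·0.190750 − 0.156028·5.4) / 0.034722 = 0.520834/0.034722 ≈ 15.0.

μ₀ = 15.0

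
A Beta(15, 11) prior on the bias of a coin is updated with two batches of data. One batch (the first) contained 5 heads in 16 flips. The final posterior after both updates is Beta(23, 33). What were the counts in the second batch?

Because Beta–binomial updating is additive in the counts, the combined data contributed (α_post−α_prior, β_post−β_prior) successes and failures.
Total across both batches: 23−15=8 heads, 33−11=22 tails.
Subtract the first batch: 8−5=3 heads and 22−11=11 tails.

3 heads and 11 tails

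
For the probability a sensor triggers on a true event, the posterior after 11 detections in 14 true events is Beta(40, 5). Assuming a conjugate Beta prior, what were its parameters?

Beta is conjugate to the binomial likelihood: posterior = Beta(α+s, β+f).
Subtract the data counts: 40−11=29, 5−3=2.

Beta(29, 2)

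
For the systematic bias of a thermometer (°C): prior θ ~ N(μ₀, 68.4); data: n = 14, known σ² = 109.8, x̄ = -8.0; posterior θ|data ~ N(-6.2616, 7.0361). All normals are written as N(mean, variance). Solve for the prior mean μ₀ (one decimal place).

μ₀ = 8.9

The posterior mean is a precision-weighted average: μ_n = (τ₀μ₀ + τ_data·x̄)/(τ₀+τ_data), with τ₀=1/σ₀² and τ_data=n/σ².
Here τ₀ = 1/68.4 = 0.014620 and τ_data = 14/109.8 = 0.127505, so τ_n = 0.142125.
Rearranging for μ₀: μ₀ = (μ_n·τ_n − τ_data·x̄)/τ₀ = (-6.2616·0.142125 − 0.127505·-8.0) / 0.014620 = 0.130110/0.014620 ≈ 8.9.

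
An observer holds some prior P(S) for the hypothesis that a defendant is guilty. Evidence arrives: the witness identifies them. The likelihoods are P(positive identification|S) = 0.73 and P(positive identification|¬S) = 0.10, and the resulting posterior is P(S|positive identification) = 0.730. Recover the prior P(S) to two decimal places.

In odds form, posterior odds = prior odds × likelihood ratio, so prior odds = posterior odds ÷ LR.
Posterior odds = 0.730/(1−0.730) = 2.7037. LR = 0.73/0.10 = 7.3000.
Prior odds = 2.7037/7.3000 = 0.3704, so P(S) = 0.3704/(1+0.3704) ≈ 0.27.

P(S) = 0.27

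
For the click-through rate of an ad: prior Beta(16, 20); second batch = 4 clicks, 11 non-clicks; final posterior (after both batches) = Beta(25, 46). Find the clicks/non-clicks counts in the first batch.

5 clicks and 15 non-clicks

Sequential conjugate updates are equivalent to a single update on the pooled data, so total successes = posterior α − prior α and total failures = posterior β − prior β.
Total across both batches: 25−16=9 clicks, 46−20=26 non-clicks.
Subtract the second batch: 9−4=5 clicks and 26−11=15 non-clicks.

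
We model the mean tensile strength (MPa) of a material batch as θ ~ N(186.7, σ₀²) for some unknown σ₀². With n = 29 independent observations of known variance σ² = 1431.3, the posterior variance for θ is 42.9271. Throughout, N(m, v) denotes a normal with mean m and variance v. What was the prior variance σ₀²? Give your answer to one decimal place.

For the Normal–Normal model with known σ², precisions add: τ_n = τ₀ + n/σ².
So 1/σ₀² = 1/42.9271 − 29/1431.3 = 0.023295 − 0.020261 = 0.003034.
Hence σ₀² = 1/0.003034 ≈ 329.6.

σ₀² = 329.6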